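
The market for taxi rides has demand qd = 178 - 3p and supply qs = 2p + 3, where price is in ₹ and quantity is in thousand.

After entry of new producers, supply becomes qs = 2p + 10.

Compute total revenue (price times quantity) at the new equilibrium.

2593.92

Before the shock: 178 - 3p = 2p + 3 ⇒ 175 = 5p ⇒ p = 35, q = 73.
The shock moves the curves to qd = 178 - 3p and qs = 2p + 10.
Equate the new curves: 178 - 3p = 2p + 10, giving 168 = 5p, p = 33.6, q = 77.2.
New expenditure = 33.6 × 77.2 = 2593.92.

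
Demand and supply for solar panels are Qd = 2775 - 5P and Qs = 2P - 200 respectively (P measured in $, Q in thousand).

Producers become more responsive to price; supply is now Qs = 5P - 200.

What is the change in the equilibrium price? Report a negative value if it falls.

Initially, 2775 - 5P = 2P - 200, so 2975 = 7P and P = 425, Q = 650.
After the shift, demand is Qd = 2775 - 5P and supply is Qs = 5P - 200.
Equate the new curves: 2775 - 5P = 5P - 200, giving 2975 = 10P, P = 297.5, Q = 1287.5.
ΔP = 297.5 − 425 = -127.5.

-127.5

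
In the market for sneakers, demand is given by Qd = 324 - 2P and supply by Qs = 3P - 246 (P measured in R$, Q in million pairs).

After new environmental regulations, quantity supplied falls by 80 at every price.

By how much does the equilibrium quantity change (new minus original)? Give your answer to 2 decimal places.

-32.00

Solve the original market: 324 - 2P = 3P - 246, hence P = 114 and Q = 96.
With the change applied: demand Qd = 324 - 2P, supply Qs = 3P - 326.
Equate the new curves: 324 - 2P = 3P - 326, giving 650 = 5P, P = 130, Q = 64.
ΔQ = 64 − 96 = -32.00.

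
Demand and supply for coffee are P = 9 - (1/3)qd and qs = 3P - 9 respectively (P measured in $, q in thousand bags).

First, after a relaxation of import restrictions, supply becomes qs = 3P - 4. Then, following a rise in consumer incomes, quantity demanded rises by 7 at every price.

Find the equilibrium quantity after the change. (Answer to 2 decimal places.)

Before the shock: 27 - 3P = 3P - 9 ⇒ 36 = 6P ⇒ P = 6, q = 9.
With the change applied: demand qd = 34 - 3P, supply qs = 3P - 4.
Clearing the new market: 34 - 3P = 3P - 4, so P = 19/3 ≈ 6.3333 and q = 15.

15.00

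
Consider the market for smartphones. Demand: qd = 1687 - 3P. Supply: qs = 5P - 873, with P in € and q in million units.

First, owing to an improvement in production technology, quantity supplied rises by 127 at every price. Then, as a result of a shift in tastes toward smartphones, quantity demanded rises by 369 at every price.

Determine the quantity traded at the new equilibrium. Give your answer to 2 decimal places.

Original equilibrium: 1687 - 3P = 5P - 873 gives 2560 = 8P, so P = 320 and q = 727.
With the change applied: demand qd = 2056 - 3P, supply qs = 5P - 746.
New equilibrium: 2056 - 3P = 5P - 746 ⇒ 2802 = 8P ⇒ P = 350.25, q = 1005.25.

1005.25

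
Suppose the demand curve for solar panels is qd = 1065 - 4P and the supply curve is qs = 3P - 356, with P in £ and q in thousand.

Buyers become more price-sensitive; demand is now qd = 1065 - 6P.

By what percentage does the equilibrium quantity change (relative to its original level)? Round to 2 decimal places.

-53.49

Original equilibrium: 1065 - 4P = 3P - 356 gives 1421 = 7P, so P = 203 and q = 253.
The shock moves the curves to qd = 1065 - 6P and qs = 3P - 356.
Clearing the new market: 1065 - 6P = 3P - 356, so P = 1421/9 ≈ 157.8889 and q = 353/3 ≈ 117.6667.
%Δq = (117.6667 − 253) / 253 × 100 = -53.49%.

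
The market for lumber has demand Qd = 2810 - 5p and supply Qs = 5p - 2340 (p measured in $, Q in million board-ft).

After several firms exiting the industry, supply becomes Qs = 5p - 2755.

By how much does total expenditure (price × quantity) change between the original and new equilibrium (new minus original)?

Before the shock: 2810 - 5p = 5p - 2340 ⇒ 5150 = 10p ⇒ p = 515, Q = 235.
With the change applied: demand Qd = 2810 - 5p, supply Qs = 5p - 2755.
New equilibrium: 2810 - 5p = 5p - 2755 ⇒ 5565 = 10p ⇒ p = 556.5, Q = 27.5.
Expenditure moves from 515×235 = 121025 to 556.5×27.5 = 15303.75; change = -105721.25.

-105721.25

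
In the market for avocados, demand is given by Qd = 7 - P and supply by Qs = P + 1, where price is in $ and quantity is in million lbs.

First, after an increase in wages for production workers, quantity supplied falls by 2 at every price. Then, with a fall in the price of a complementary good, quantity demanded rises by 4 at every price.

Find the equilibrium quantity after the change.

Solve the original market: 7 - P = P + 1, hence P = 3 and Q = 4.
With the change applied: demand Qd = 11 - P, supply Qs = P - 1.
Clearing the new market: 11 - P = P - 1, so P = 6 and Q = 5.

5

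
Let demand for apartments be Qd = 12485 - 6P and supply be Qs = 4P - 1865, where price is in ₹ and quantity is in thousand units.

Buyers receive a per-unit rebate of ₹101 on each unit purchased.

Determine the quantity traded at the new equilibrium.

Solve the original market: 12485 - 6P = 4P - 1865, hence P = 1435 and Q = 3875.
Since buyers' out-of-pocket price is the market price minus the rebate, the effective demand curve becomes Qd = 13091 - 6P.
Setting them equal: 13091 - 6P = 4P - 1865 → 14956 = 10P, so P = 1495.6 and Q = 4117.4.

4117.4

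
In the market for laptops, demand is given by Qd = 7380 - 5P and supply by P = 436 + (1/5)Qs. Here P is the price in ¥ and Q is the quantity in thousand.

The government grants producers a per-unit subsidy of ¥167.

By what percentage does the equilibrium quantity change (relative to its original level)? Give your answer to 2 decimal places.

Initially, 7380 - 5P = 5P - 2180, so 9560 = 10P and P = 956, Q = 2600.
Since sellers receive the price plus the subsidy, the effective supply curve becomes Qs = 5P - 1345.
Equate the new curves: 7380 - 5P = 5P - 1345, giving 8725 = 10P, P = 872.5, Q = 3017.5.
%ΔQ = (3017.5 − 2600) / 2600 × 100 = +16.06%.

+16.06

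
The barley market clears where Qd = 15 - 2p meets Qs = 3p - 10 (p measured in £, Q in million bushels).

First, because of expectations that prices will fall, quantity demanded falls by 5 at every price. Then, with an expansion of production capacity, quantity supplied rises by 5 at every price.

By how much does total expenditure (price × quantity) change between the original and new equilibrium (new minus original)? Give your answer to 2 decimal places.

Initially, 15 - 2p = 3p - 10, so 25 = 5p and p = 5, Q = 5.
With the change applied: demand Qd = 10 - 2p, supply Qs = 3p - 5.
Clearing the new market: 10 - 2p = 3p - 5, so p = 3 and Q = 4.
Expenditure moves from 5×5 = 25 to 3×4 = 12; change = -13.00.

-13.00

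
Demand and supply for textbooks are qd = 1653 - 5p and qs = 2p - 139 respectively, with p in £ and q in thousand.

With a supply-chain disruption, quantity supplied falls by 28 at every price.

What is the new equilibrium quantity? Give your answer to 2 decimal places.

Before the shock: 1653 - 5p = 2p - 139 ⇒ 1792 = 7p ⇒ p = 256, q = 373.
The new curves are qd = 1653 - 5p (demand) and qs = 2p - 167 (supply).
Equate the new curves: 1653 - 5p = 2p - 167, giving 1820 = 7p, p = 260, q = 353.

353.00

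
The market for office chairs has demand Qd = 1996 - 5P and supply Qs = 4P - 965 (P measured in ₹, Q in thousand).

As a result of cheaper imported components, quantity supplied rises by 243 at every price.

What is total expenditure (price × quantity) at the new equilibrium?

146772

Initially, 1996 - 5P = 4P - 965, so 2961 = 9P and P = 329, Q = 351.
After the shift, demand is Qd = 1996 - 5P and supply is Qs = 4P - 722.
New equilibrium: 1996 - 5P = 4P - 722 ⇒ 2718 = 9P ⇒ P = 302, Q = 486.
New expenditure = 302 × 486 = 146772.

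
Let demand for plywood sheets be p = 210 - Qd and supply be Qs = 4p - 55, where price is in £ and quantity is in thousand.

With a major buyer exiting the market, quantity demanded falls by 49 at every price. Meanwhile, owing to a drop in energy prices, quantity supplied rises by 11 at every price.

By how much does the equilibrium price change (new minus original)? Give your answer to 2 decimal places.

Original equilibrium: 210 - p = 4p - 55 gives 265 = 5p, so p = 53 and Q = 157.
With the change applied: demand Qd = 161 - p, supply Qs = 4p - 44.
Clearing the new market: 161 - p = 4p - 44, so p = 41 and Q = 120.
Δp = 41 − 53 = -12.00.

-12.00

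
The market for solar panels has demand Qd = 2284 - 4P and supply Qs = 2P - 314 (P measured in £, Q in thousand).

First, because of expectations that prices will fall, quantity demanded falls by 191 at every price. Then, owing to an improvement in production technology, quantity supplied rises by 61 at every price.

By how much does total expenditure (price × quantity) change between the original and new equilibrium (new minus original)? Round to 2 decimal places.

Before the shock: 2284 - 4P = 2P - 314 ⇒ 2598 = 6P ⇒ P = 433, Q = 552.
With the change applied: demand Qd = 2093 - 4P, supply Qs = 2P - 253.
Equate the new curves: 2093 - 4P = 2P - 253, giving 2346 = 6P, P = 391, Q = 529.
Expenditure moves from 433×552 = 239016 to 391×529 = 206839; change = -32177.00.

-32177.00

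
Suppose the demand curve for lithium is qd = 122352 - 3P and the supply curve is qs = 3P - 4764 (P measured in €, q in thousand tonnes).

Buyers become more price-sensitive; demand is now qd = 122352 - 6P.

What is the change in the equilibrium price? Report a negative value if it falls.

Initially, 122352 - 3P = 3P - 4764, so 127116 = 6P and P = 21186, q = 58794.
After the shift, demand is qd = 122352 - 6P and supply is qs = 3P - 4764.
Clearing the new market: 122352 - 6P = 3P - 4764, so P = 14124 and q = 37608.
ΔP = 14124 − 21186 = -7062.

-7062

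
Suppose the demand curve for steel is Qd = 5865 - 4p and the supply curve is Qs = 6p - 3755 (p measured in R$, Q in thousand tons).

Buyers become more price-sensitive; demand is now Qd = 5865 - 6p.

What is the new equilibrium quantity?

1055

Before the shock: 5865 - 4p = 6p - 3755 ⇒ 9620 = 10p ⇒ p = 962, Q = 2017.
After the shift, demand is Qd = 5865 - 6p and supply is Qs = 6p - 3755.
Setting them equal: 5865 - 6p = 6p - 3755 → 9620 = 12p, so p = 2405/3 ≈ 801.6667 and Q = 1055.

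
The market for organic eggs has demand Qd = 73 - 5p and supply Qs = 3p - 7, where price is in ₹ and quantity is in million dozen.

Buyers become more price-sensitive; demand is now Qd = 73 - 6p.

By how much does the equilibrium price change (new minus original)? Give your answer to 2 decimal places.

-1.11

Solve the original market: 73 - 5p = 3p - 7, hence p = 10 and Q = 23.
The shock moves the curves to Qd = 73 - 6p and Qs = 3p - 7.
Setting them equal: 73 - 6p = 3p - 7 → 80 = 9p, so p = 80/9 ≈ 8.8889 and Q = 59/3 ≈ 19.6667.
Δp = 8.8889 − 10 = -1.11.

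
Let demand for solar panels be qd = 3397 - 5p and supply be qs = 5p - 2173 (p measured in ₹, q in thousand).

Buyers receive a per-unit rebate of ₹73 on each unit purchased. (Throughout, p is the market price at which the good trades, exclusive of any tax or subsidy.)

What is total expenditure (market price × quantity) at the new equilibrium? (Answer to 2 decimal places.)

Before the shock: 3397 - 5p = 5p - 2173 ⇒ 5570 = 10p ⇒ p = 557, q = 612.
Since buyers' out-of-pocket price is the market price minus the rebate, the effective demand curve becomes qd = 3762 - 5p.
Clearing the new market: 3762 - 5p = 5p - 2173, so p = 593.5 and q = 794.5.
New expenditure = 593.5 × 794.5 = 471535.75.

471535.75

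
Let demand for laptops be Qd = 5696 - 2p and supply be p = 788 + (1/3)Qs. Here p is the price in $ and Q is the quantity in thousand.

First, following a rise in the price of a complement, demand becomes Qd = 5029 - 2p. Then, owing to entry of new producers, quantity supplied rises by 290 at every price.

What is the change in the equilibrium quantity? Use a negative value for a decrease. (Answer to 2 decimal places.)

-284.20

Initially, 5696 - 2p = 3p - 2364, so 8060 = 5p and p = 1612, Q = 2472.
With the change applied: demand Qd = 5029 - 2p, supply Qs = 3p - 2074.
Clearing the new market: 5029 - 2p = 3p - 2074, so p = 1420.6 and Q = 2187.8.
ΔQ = 2187.8 − 2472 = -284.20.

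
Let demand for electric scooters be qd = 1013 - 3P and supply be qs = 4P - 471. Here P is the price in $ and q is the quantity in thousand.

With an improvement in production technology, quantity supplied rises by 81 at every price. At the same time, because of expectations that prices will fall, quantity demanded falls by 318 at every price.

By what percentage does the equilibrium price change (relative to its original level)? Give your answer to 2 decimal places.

-26.89

Solve the original market: 1013 - 3P = 4P - 471, hence P = 212 and q = 377.
The shock moves the curves to qd = 695 - 3P and qs = 4P - 390.
New equilibrium: 695 - 3P = 4P - 390 ⇒ 1085 = 7P ⇒ P = 155, q = 230.
%ΔP = (155 − 212) / 212 × 100 = -26.89%.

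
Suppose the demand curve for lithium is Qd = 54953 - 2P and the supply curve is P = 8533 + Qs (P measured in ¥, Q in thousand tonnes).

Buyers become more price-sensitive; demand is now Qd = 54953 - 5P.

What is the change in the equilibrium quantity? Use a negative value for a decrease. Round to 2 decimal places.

Original equilibrium: 54953 - 2P = P - 8533 gives 63486 = 3P, so P = 21162 and Q = 12629.
After the shift, demand is Qd = 54953 - 5P and supply is Qs = P - 8533.
New equilibrium: 54953 - 5P = P - 8533 ⇒ 63486 = 6P ⇒ P = 10581, Q = 2048.
ΔQ = 2048 − 12629 = -10581.00.

-10581.00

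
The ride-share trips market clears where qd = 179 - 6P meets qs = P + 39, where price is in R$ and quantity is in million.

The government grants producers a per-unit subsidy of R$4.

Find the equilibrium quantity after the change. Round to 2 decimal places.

Initially, 179 - 6P = P + 39, so 140 = 7P and P = 20, q = 59.
Since sellers receive the price plus the subsidy, the effective supply curve becomes qs = P + 43.
Setting them equal: 179 - 6P = P + 43 → 136 = 7P, so P = 136/7 ≈ 19.4286 and q = 437/7 ≈ 62.4286.

62.43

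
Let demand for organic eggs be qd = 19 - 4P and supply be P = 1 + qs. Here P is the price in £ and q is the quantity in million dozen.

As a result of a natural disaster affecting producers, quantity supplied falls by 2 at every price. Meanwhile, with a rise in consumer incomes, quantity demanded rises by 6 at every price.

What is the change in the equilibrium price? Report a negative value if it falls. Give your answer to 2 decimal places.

Original equilibrium: 19 - 4P = P - 1 gives 20 = 5P, so P = 4 and q = 3.
The new curves are qd = 25 - 4P (demand) and qs = P - 3 (supply).
New equilibrium: 25 - 4P = P - 3 ⇒ 28 = 5P ⇒ P = 5.6, q = 2.6.
ΔP = 5.6 − 4 = +1.60.

+1.60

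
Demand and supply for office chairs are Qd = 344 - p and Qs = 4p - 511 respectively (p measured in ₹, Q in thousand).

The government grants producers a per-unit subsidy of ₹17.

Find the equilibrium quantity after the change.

Original equilibrium: 344 - p = 4p - 511 gives 855 = 5p, so p = 171 and Q = 173.
Since sellers receive the price plus the subsidy, the effective supply curve becomes Qs = 4p - 443.
Equate the new curves: 344 - p = 4p - 443, giving 787 = 5p, p = 157.4, Q = 186.6.

186.6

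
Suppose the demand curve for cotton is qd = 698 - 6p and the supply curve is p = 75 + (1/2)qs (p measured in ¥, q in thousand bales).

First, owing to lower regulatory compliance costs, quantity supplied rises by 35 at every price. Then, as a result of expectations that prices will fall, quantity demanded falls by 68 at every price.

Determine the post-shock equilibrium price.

Initially, 698 - 6p = 2p - 150, so 848 = 8p and p = 106, q = 62.
After the shift, demand is qd = 630 - 6p and supply is qs = 2p - 115.
Equate the new curves: 630 - 6p = 2p - 115, giving 745 = 8p, p = 93.125, q = 71.25.

93.125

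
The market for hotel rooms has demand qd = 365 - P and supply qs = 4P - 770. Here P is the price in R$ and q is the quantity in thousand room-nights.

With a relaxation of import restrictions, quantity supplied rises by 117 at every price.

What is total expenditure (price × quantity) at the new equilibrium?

32861.04

Solve the original market: 365 - P = 4P - 770, hence P = 227 and q = 138.
The new curves are qd = 365 - P (demand) and qs = 4P - 653 (supply).
Setting them equal: 365 - P = 4P - 653 → 1018 = 5P, so P = 203.6 and q = 161.4.
New expenditure = 203.6 × 161.4 = 32861.04.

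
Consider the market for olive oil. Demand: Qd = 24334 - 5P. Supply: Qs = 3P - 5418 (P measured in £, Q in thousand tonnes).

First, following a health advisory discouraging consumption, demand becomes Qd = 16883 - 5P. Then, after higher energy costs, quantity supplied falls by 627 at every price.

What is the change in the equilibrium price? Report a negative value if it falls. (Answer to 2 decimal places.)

Original equilibrium: 24334 - 5P = 3P - 5418 gives 29752 = 8P, so P = 3719 and Q = 5739.
The new curves are Qd = 16883 - 5P (demand) and Qs = 3P - 6045 (supply).
New equilibrium: 16883 - 5P = 3P - 6045 ⇒ 22928 = 8P ⇒ P = 2866, Q = 2553.
ΔP = 2866 − 3719 = -853.00.

-853.00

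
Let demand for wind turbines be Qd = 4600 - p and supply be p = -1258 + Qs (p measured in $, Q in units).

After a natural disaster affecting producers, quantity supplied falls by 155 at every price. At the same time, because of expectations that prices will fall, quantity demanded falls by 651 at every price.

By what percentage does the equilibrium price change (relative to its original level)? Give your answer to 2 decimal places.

-14.84

Before the shock: 4600 - p = p + 1258 ⇒ 3342 = 2p ⇒ p = 1671, Q = 2929.
The new curves are Qd = 3949 - p (demand) and Qs = p + 1103 (supply).
Setting them equal: 3949 - p = p + 1103 → 2846 = 2p, so p = 1423 and Q = 2526.
%Δp = (1423 − 1671) / 1671 × 100 = -14.84%.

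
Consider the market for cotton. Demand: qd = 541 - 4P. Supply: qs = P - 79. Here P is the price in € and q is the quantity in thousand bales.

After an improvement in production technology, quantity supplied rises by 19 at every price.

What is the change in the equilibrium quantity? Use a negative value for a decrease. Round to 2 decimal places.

Solve the original market: 541 - 4P = P - 79, hence P = 124 and q = 45.
The new curves are qd = 541 - 4P (demand) and qs = P - 60 (supply).
Setting them equal: 541 - 4P = P - 60 → 601 = 5P, so P = 120.2 and q = 60.2.
Δq = 60.2 − 45 = +15.20.

+15.20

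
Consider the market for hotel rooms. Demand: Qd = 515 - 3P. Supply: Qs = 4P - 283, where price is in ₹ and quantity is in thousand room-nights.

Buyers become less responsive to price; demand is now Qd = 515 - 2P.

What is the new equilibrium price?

Before the shock: 515 - 3P = 4P - 283 ⇒ 798 = 7P ⇒ P = 114, Q = 173.
The new curves are Qd = 515 - 2P (demand) and Qs = 4P - 283 (supply).
Clearing the new market: 515 - 2P = 4P - 283, so P = 133 and Q = 249.

133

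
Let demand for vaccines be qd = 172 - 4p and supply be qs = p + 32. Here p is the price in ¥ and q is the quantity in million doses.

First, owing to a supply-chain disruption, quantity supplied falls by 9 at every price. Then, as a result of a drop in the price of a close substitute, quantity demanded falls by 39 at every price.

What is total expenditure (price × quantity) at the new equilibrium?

990

Solve the original market: 172 - 4p = p + 32, hence p = 28 and q = 60.
The shock moves the curves to qd = 133 - 4p and qs = p + 23.
Equate the new curves: 133 - 4p = p + 23, giving 110 = 5p, p = 22, q = 45.
New expenditure = 22 × 45 = 990.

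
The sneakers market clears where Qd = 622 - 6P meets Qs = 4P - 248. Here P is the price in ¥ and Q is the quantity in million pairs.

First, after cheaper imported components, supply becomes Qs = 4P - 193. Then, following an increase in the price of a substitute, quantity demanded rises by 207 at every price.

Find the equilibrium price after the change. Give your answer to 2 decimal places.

Original equilibrium: 622 - 6P = 4P - 248 gives 870 = 10P, so P = 87 and Q = 100.
The new curves are Qd = 829 - 6P (demand) and Qs = 4P - 193 (supply).
New equilibrium: 829 - 6P = 4P - 193 ⇒ 1022 = 10P ⇒ P = 102.2, Q = 215.8.

102.20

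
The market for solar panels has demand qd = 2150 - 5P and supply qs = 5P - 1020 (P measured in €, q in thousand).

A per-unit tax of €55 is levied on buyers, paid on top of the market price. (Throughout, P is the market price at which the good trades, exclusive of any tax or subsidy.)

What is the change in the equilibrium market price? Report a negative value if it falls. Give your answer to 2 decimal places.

-27.50

Before the shock: 2150 - 5P = 5P - 1020 ⇒ 3170 = 10P ⇒ P = 317, q = 565.
Since buyers pay the price plus the tax, the effective demand curve becomes qd = 1875 - 5P.
Clearing the new market: 1875 - 5P = 5P - 1020, so P = 289.5 and q = 427.5.
ΔP = 289.5 − 317 = -27.50.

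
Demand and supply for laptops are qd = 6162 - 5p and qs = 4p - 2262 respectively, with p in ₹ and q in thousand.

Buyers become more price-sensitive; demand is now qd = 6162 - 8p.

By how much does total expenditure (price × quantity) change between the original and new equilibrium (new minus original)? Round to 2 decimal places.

Initially, 6162 - 5p = 4p - 2262, so 8424 = 9p and p = 936, q = 1482.
The new curves are qd = 6162 - 8p (demand) and qs = 4p - 2262 (supply).
Clearing the new market: 6162 - 8p = 4p - 2262, so p = 702 and q = 546.
Expenditure moves from 936×1482 = 1387152 to 702×546 = 383292; change = -1003860.00.

-1003860.00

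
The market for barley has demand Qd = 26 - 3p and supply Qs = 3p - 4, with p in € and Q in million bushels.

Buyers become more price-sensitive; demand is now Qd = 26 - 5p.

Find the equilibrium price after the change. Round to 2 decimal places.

3.75

Before the shock: 26 - 3p = 3p - 4 ⇒ 30 = 6p ⇒ p = 5, Q = 11.
The shock moves the curves to Qd = 26 - 5p and Qs = 3p - 4.
New equilibrium: 26 - 5p = 3p - 4 ⇒ 30 = 8p ⇒ p = 3.75, Q = 7.25.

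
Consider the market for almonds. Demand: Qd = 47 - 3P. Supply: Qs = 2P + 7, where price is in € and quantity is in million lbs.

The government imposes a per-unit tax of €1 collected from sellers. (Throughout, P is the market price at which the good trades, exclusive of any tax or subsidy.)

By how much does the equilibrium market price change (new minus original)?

+0.4

Initially, 47 - 3P = 2P + 7, so 40 = 5P and P = 8, Q = 23.
Since sellers keep the price net of the tax, the effective supply curve becomes Qs = 2P + 5.
Clearing the new market: 47 - 3P = 2P + 5, so P = 8.4 and Q = 21.8.
ΔP = 8.4 − 8 = +0.4.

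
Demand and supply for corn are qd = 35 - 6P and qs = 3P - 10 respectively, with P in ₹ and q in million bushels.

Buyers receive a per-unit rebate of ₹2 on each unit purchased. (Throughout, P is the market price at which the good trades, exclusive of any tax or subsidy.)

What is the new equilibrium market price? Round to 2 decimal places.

Before the shock: 35 - 6P = 3P - 10 ⇒ 45 = 9P ⇒ P = 5, q = 5.
Since buyers' out-of-pocket price is the market price minus the rebate, the effective demand curve becomes qd = 47 - 6P.
New equilibrium: 47 - 6P = 3P - 10 ⇒ 57 = 9P ⇒ P = 19/3 ≈ 6.3333, q = 9.

6.33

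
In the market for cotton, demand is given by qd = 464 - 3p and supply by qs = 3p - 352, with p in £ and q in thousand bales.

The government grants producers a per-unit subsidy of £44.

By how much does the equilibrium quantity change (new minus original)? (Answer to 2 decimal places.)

Solve the original market: 464 - 3p = 3p - 352, hence p = 136 and q = 56.
Since sellers receive the price plus the subsidy, the effective supply curve becomes qs = 3p - 220.
Setting them equal: 464 - 3p = 3p - 220 → 684 = 6p, so p = 114 and q = 122.
Δq = 122 − 56 = +66.00.

+66.00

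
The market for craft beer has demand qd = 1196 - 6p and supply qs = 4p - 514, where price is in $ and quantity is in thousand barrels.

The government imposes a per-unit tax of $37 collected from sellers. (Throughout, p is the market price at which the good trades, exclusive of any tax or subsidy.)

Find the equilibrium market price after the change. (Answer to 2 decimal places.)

Initially, 1196 - 6p = 4p - 514, so 1710 = 10p and p = 171, q = 170.
Since sellers keep the price net of the tax, the effective supply curve becomes qs = 4p - 662.
New equilibrium: 1196 - 6p = 4p - 662 ⇒ 1858 = 10p ⇒ p = 185.8, q = 81.2.

185.80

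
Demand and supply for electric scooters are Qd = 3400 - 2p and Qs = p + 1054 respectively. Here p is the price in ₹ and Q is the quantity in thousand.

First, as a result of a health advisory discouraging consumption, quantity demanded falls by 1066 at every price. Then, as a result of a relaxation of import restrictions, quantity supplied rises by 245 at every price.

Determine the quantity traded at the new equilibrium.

Original equilibrium: 3400 - 2p = p + 1054 gives 2346 = 3p, so p = 782 and Q = 1836.
The shock moves the curves to Qd = 2334 - 2p and Qs = p + 1299.
Setting them equal: 2334 - 2p = p + 1299 → 1035 = 3p, so p = 345 and Q = 1644.

1644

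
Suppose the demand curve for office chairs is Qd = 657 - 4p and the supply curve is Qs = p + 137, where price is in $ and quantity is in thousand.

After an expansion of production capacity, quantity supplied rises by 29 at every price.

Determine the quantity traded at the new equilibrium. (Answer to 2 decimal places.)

Before the shock: 657 - 4p = p + 137 ⇒ 520 = 5p ⇒ p = 104, Q = 241.
After the shift, demand is Qd = 657 - 4p and supply is Qs = p + 166.
Setting them equal: 657 - 4p = p + 166 → 491 = 5p, so p = 98.2 and Q = 264.2.

264.20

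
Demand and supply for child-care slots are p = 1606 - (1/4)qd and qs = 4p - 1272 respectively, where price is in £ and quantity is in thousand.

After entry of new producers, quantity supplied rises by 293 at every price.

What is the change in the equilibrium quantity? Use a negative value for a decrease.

Before the shock: 6424 - 4p = 4p - 1272 ⇒ 7696 = 8p ⇒ p = 962, q = 2576.
The shock moves the curves to qd = 6424 - 4p and qs = 4p - 979.
Setting them equal: 6424 - 4p = 4p - 979 → 7403 = 8p, so p = 925.375 and q = 2722.5.
Δq = 2722.5 − 2576 = +146.5.

+146.5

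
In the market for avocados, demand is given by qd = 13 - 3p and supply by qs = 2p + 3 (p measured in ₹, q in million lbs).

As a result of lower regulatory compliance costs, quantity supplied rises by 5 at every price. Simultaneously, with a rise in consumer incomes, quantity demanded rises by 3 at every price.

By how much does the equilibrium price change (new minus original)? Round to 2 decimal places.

-0.40

Original equilibrium: 13 - 3p = 2p + 3 gives 10 = 5p, so p = 2 and q = 7.
The shock moves the curves to qd = 16 - 3p and qs = 2p + 8.
Clearing the new market: 16 - 3p = 2p + 8, so p = 1.6 and q = 11.2.
Δp = 1.6 − 2 = -0.40.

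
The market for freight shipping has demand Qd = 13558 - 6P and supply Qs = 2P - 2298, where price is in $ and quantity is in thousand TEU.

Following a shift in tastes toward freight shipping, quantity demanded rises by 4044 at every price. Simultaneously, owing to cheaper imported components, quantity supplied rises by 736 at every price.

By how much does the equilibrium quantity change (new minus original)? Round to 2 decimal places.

+1563.00

Original equilibrium: 13558 - 6P = 2P - 2298 gives 15856 = 8P, so P = 1982 and Q = 1666.
With the change applied: demand Qd = 17602 - 6P, supply Qs = 2P - 1562.
Clearing the new market: 17602 - 6P = 2P - 1562, so P = 2395.5 and Q = 3229.
ΔQ = 3229 − 1666 = +1563.00.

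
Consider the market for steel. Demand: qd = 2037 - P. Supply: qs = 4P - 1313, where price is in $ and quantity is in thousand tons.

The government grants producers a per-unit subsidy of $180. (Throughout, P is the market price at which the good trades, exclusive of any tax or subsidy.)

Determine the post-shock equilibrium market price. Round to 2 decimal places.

526.00

Before the shock: 2037 - P = 4P - 1313 ⇒ 3350 = 5P ⇒ P = 670, q = 1367.
Since sellers receive the price plus the subsidy, the effective supply curve becomes qs = 4P - 593.
Setting them equal: 2037 - P = 4P - 593 → 2630 = 5P, so P = 526 and q = 1511.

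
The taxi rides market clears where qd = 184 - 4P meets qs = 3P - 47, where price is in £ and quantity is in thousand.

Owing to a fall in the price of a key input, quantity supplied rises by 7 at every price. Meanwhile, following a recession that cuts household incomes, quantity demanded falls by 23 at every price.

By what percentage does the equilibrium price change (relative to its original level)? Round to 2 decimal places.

-12.99

Original equilibrium: 184 - 4P = 3P - 47 gives 231 = 7P, so P = 33 and q = 52.
With the change applied: demand qd = 161 - 4P, supply qs = 3P - 40.
Setting them equal: 161 - 4P = 3P - 40 → 201 = 7P, so P = 201/7 ≈ 28.7143 and q = 323/7 ≈ 46.1429.
%ΔP = (28.7143 − 33) / 33 × 100 = -12.99%.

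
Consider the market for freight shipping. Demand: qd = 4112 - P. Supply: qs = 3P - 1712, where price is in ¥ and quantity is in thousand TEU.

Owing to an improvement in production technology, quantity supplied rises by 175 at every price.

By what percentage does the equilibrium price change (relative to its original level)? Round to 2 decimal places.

Original equilibrium: 4112 - P = 3P - 1712 gives 5824 = 4P, so P = 1456 and q = 2656.
After the shift, demand is qd = 4112 - P and supply is qs = 3P - 1537.
Equate the new curves: 4112 - P = 3P - 1537, giving 5649 = 4P, P = 1412.25, q = 2699.75.
%ΔP = (1412.25 − 1456) / 1456 × 100 = -3.00%.

-3.00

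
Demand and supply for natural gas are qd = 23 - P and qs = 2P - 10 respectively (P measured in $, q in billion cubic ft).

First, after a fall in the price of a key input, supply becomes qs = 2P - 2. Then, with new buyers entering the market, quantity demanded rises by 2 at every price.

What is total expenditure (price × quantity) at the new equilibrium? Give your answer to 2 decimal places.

144.00

Before the shock: 23 - P = 2P - 10 ⇒ 33 = 3P ⇒ P = 11, q = 12.
After the shift, demand is qd = 25 - P and supply is qs = 2P - 2.
Equate the new curves: 25 - P = 2P - 2, giving 27 = 3P, P = 9, q = 16.
New expenditure = 9 × 16 = 144.00.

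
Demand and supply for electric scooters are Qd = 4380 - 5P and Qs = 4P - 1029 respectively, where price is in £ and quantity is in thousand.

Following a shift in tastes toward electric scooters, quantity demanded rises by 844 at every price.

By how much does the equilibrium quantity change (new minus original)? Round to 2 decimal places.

Original equilibrium: 4380 - 5P = 4P - 1029 gives 5409 = 9P, so P = 601 and Q = 1375.
After the shift, demand is Qd = 5224 - 5P and supply is Qs = 4P - 1029.
Clearing the new market: 5224 - 5P = 4P - 1029, so P = 6253/9 ≈ 694.7778 and Q = 15751/9 ≈ 1750.1111.
ΔQ = 1750.1111 − 1375 = +375.11.

+375.11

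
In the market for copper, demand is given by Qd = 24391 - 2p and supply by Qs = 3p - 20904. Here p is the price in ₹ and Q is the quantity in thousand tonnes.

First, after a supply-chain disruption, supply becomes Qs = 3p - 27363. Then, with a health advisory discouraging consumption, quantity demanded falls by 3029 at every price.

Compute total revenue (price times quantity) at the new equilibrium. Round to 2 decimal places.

Before the shock: 24391 - 2p = 3p - 20904 ⇒ 45295 = 5p ⇒ p = 9059, Q = 6273.
The shock moves the curves to Qd = 21362 - 2p and Qs = 3p - 27363.
Clearing the new market: 21362 - 2p = 3p - 27363, so p = 9745 and Q = 1872.
New expenditure = 9745 × 1872 = 18242640.00.

18242640.00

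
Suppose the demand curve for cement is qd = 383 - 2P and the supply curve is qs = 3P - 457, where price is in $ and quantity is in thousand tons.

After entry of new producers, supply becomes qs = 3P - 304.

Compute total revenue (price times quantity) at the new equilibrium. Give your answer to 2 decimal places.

Initially, 383 - 2P = 3P - 457, so 840 = 5P and P = 168, q = 47.
The new curves are qd = 383 - 2P (demand) and qs = 3P - 304 (supply).
Equate the new curves: 383 - 2P = 3P - 304, giving 687 = 5P, P = 137.4, q = 108.2.
New expenditure = 137.4 × 108.2 = 14866.68.

14866.68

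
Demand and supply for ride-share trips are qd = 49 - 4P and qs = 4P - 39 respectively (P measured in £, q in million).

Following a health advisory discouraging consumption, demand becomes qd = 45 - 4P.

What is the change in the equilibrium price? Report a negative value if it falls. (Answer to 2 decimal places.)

-0.50

Original equilibrium: 49 - 4P = 4P - 39 gives 88 = 8P, so P = 11 and q = 5.
The shock moves the curves to qd = 45 - 4P and qs = 4P - 39.
Setting them equal: 45 - 4P = 4P - 39 → 84 = 8P, so P = 10.5 and q = 3.
ΔP = 10.5 − 11 = -0.50.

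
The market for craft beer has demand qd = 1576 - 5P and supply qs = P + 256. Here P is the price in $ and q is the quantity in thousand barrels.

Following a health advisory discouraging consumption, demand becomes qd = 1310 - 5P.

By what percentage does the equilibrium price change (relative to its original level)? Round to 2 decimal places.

Initially, 1576 - 5P = P + 256, so 1320 = 6P and P = 220, q = 476.
With the change applied: demand qd = 1310 - 5P, supply qs = P + 256.
New equilibrium: 1310 - 5P = P + 256 ⇒ 1054 = 6P ⇒ P = 527/3 ≈ 175.6667, q = 1295/3 ≈ 431.6667.
%ΔP = (175.6667 − 220) / 220 × 100 = -20.15%.

-20.15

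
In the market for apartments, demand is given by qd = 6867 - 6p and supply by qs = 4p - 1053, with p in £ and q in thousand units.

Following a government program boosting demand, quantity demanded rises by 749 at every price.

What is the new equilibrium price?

866.9

Solve the original market: 6867 - 6p = 4p - 1053, hence p = 792 and q = 2115.
After the shift, demand is qd = 7616 - 6p and supply is qs = 4p - 1053.
Equate the new curves: 7616 - 6p = 4p - 1053, giving 8669 = 10p, p = 866.9, q = 2414.6.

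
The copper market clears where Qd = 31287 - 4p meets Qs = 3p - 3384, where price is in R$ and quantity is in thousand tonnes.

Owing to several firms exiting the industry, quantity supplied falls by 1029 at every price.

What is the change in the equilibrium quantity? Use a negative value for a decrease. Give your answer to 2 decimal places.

-588.00

Original equilibrium: 31287 - 4p = 3p - 3384 gives 34671 = 7p, so p = 4953 and Q = 11475.
The shock moves the curves to Qd = 31287 - 4p and Qs = 3p - 4413.
Clearing the new market: 31287 - 4p = 3p - 4413, so p = 5100 and Q = 10887.
ΔQ = 10887 − 11475 = -588.00.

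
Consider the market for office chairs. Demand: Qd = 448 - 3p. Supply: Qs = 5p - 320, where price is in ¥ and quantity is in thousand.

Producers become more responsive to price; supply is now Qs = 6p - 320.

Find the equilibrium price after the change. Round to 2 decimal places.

Original equilibrium: 448 - 3p = 5p - 320 gives 768 = 8p, so p = 96 and Q = 160.
The shock moves the curves to Qd = 448 - 3p and Qs = 6p - 320.
Setting them equal: 448 - 3p = 6p - 320 → 768 = 9p, so p = 256/3 ≈ 85.3333 and Q = 192.

85.33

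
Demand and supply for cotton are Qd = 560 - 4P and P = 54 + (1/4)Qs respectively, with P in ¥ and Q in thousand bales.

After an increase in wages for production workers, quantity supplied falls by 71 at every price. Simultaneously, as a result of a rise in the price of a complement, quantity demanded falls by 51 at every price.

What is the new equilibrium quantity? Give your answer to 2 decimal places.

111.00

Before the shock: 560 - 4P = 4P - 216 ⇒ 776 = 8P ⇒ P = 97, Q = 172.
After the shift, demand is Qd = 509 - 4P and supply is Qs = 4P - 287.
Clearing the new market: 509 - 4P = 4P - 287, so P = 99.5 and Q = 111.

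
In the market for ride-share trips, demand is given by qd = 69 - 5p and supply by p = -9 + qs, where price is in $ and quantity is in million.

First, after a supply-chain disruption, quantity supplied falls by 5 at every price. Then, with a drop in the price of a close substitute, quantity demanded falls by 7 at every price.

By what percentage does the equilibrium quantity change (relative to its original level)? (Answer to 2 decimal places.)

Original equilibrium: 69 - 5p = p + 9 gives 60 = 6p, so p = 10 and q = 19.
The shock moves the curves to qd = 62 - 5p and qs = p + 4.
Equate the new curves: 62 - 5p = p + 4, giving 58 = 6p, p = 29/3 ≈ 9.6667, q = 41/3 ≈ 13.6667.
%Δq = (13.6667 − 19) / 19 × 100 = -28.07%.

-28.07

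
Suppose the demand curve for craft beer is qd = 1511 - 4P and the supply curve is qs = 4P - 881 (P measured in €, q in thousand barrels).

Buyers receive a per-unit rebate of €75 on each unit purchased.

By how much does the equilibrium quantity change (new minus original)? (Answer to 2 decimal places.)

+150.00

Before the shock: 1511 - 4P = 4P - 881 ⇒ 2392 = 8P ⇒ P = 299, q = 315.
Since buyers' out-of-pocket price is the market price minus the rebate, the effective demand curve becomes qd = 1811 - 4P.
Clearing the new market: 1811 - 4P = 4P - 881, so P = 336.5 and q = 465.
Δq = 465 − 315 = +150.00.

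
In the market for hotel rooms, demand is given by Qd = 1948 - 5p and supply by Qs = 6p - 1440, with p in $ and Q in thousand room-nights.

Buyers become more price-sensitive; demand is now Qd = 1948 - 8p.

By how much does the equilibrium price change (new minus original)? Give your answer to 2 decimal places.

Initially, 1948 - 5p = 6p - 1440, so 3388 = 11p and p = 308, Q = 408.
The new curves are Qd = 1948 - 8p (demand) and Qs = 6p - 1440 (supply).
Setting them equal: 1948 - 8p = 6p - 1440 → 3388 = 14p, so p = 242 and Q = 12.
Δp = 242 − 308 = -66.00.

-66.00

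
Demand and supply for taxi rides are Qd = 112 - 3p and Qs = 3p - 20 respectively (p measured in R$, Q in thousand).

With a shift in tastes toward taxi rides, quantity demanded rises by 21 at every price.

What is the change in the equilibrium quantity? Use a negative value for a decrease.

+10.5

Solve the original market: 112 - 3p = 3p - 20, hence p = 22 and Q = 46.
After the shift, demand is Qd = 133 - 3p and supply is Qs = 3p - 20.
Setting them equal: 133 - 3p = 3p - 20 → 153 = 6p, so p = 25.5 and Q = 56.5.
ΔQ = 56.5 − 46 = +10.5.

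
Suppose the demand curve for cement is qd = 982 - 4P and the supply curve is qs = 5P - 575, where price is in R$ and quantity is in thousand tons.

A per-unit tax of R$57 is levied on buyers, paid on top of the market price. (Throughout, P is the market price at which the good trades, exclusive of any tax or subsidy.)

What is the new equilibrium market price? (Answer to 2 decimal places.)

Before the shock: 982 - 4P = 5P - 575 ⇒ 1557 = 9P ⇒ P = 173, q = 290.
Since buyers pay the price plus the tax, the effective demand curve becomes qd = 754 - 4P.
Clearing the new market: 754 - 4P = 5P - 575, so P = 443/3 ≈ 147.6667 and q = 490/3 ≈ 163.3333.

147.67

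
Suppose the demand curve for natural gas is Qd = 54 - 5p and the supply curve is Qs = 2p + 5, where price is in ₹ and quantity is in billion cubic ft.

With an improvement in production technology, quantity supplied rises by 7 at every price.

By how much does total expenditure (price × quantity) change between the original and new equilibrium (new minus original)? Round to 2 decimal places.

Before the shock: 54 - 5p = 2p + 5 ⇒ 49 = 7p ⇒ p = 7, Q = 19.
The new curves are Qd = 54 - 5p (demand) and Qs = 2p + 12 (supply).
New equilibrium: 54 - 5p = 2p + 12 ⇒ 42 = 7p ⇒ p = 6, Q = 24.
Expenditure moves from 7×19 = 133 to 6×24 = 144; change = +11.00.

+11.00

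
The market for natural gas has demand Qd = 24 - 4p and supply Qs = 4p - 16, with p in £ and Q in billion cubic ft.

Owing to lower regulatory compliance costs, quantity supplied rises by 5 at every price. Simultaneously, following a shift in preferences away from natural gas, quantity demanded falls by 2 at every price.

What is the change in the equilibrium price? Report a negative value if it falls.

-0.875

Solve the original market: 24 - 4p = 4p - 16, hence p = 5 and Q = 4.
With the change applied: demand Qd = 22 - 4p, supply Qs = 4p - 11.
Equate the new curves: 22 - 4p = 4p - 11, giving 33 = 8p, p = 4.125, Q = 5.5.
Δp = 4.125 − 5 = -0.875.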